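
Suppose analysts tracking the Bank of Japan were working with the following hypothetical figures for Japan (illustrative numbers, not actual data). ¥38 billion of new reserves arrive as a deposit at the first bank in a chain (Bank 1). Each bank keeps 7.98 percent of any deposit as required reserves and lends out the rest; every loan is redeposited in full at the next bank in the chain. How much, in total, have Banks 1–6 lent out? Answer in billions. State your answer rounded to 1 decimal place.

Bank i lends (1 − rr)^i of the original deposit: Bank 1 lends 38·0.9202 = 34.9676, Bank 2 lends 38·0.9202² ≈ 32.1772, and so on.
Summing a geometric series: total = 38·[0.9202·(1 − 0.9202^6) / (1 − 0.9202)] ≈ 172.1447 billion.

¥172.1 billion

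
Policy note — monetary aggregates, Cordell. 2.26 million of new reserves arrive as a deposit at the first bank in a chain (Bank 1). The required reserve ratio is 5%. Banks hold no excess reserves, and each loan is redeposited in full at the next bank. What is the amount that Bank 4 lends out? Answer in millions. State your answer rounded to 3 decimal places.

1.841 million

Each bank lends a fraction (1 − rr) = 0.9500 of the deposit it receives, so Bank 4 receives 2.26·0.9500^3 and lends 2.26·0.9500^4 ≈ 1.8408 million.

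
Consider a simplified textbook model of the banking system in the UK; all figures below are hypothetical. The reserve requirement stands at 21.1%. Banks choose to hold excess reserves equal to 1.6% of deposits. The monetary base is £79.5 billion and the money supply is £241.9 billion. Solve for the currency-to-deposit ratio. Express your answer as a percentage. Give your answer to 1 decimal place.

15.1%

Using m = M/MB = 241.9/79.5 ≈ 3.042767. From m = (1 + c)/(c + rr + e), rearranging gives 1 + c = m·(c + rr + e), so c·(1 − m) = m·(rr + e) − 1.
Hence c = [m·(rr + e) − 1]/(1 − m) = [3.042767 × (0.211 + 0.016) − 1] / (1 − 3.042767) ≈ 0.151408.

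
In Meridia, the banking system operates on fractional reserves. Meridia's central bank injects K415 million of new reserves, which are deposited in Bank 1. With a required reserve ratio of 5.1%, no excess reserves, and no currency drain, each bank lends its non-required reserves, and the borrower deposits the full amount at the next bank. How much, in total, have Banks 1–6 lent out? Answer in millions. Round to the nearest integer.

K2081 million

Bank i lends (1 − rr)^i of the original deposit: Bank 1 lends 415·0.9490 = 393.8350, Bank 2 lends 415·0.9490² ≈ 373.7494, and so on.
Summing a geometric series: total = 415·[0.9490·(1 − 0.9490^6) / (1 − 0.9490)] ≈ 2081.4457 million.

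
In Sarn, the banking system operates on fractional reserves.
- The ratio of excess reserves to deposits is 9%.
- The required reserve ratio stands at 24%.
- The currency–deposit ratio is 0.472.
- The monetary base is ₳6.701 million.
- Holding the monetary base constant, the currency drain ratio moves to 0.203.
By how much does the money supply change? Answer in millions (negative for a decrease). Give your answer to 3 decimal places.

Initially m₁ = (1 + 0.472) / (0.24 + 0.09 + 0.472) ≈ 1.83541, so M₁ = 1.83541 × 6.701 ≈ 12.2991 million.
After the change m₂ = (1 + 0.203) / (0.24 + 0.09 + 0.203) ≈ 2.25704, so M₂ = 2.25704 × 6.701 ≈ 15.1244 million.
ΔM = M₂ − M₁ = 15.1244 − 12.2991 = 2.8253 million.

₳2.825 million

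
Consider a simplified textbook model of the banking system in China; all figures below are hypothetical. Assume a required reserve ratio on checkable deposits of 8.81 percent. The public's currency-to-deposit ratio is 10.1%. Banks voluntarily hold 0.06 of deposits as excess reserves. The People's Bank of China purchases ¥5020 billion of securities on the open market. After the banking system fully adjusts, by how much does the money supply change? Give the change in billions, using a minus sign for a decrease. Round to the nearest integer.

The money multiplier is m = (1 + c) / (rr + e + c) = (1 + 0.101) / (0.0881 + 0.06 + 0.101) ≈ 4.41991.
The purchase adds 5020 billion of base, so ΔM = m × ΔMB = 4.41991 × (+5020) = 22187.9482 billion.

¥22188 billion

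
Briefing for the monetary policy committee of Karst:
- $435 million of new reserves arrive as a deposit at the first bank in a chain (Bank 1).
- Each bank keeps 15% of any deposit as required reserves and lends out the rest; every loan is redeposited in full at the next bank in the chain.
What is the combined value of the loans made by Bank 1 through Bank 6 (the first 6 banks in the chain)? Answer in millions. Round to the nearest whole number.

Bank i lends (1 − rr)^i of the original deposit: Bank 1 lends 435·0.8500 = 369.7500, Bank 2 lends 435·0.8500² = 314.2875, and so on.
Summing a geometric series: total = 435·[0.8500·(1 − 0.8500^6) / (1 − 0.8500)] ≈ 1535.3264 million.

$1535 million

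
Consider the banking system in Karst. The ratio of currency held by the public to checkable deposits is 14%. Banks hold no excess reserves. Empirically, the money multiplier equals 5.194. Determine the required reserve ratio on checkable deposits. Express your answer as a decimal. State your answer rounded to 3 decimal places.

0.079

Using m = 5.194. Since m = (1 + c)/(c + rr + e), the denominator satisfies c + rr + e = (1 + c)/m = (1 + 0.14) / 5.194 ≈ 0.219484.
With c = 0.14 and e = 0, the required reserve ratio on checkable deposits is 0.219484 − 0.14 − 0 = 0.079484.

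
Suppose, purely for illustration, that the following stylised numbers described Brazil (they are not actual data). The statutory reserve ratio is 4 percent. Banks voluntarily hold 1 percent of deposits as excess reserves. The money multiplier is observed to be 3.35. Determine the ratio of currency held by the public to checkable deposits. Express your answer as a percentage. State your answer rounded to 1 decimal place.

35.4%

Using m = 3.35. From m = (1 + c)/(c + rr + e), rearranging gives 1 + c = m·(c + rr + e), so c·(1 − m) = m·(rr + e) − 1.
Hence c = [m·(rr + e) − 1]/(1 − m) = [3.35 × (0.04 + 0.01) − 1] / (1 − 3.35) ≈ 0.354255.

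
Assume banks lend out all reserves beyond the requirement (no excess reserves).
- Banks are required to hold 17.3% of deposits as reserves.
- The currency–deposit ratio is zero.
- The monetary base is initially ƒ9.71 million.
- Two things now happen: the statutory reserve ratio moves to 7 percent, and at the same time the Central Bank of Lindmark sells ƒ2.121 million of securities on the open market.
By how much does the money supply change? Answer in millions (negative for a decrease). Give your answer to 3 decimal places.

Before: m₁ = 1 / (0.173) ≈ 5.78035, MB₁ = 9.71, so M₁ = 5.78035 × 9.71 ≈ 56.1272 million.
After: m₂ = 1 / (0.07) ≈ 14.28571, MB₂ = 9.71 − 2.121 = 7.589, so M₂ = 14.28571 × 7.589 ≈ 108.4143 million.
ΔM = M₂ − M₁ = 108.4143 − 56.1272 = 52.2871 million.

ƒ52.287 million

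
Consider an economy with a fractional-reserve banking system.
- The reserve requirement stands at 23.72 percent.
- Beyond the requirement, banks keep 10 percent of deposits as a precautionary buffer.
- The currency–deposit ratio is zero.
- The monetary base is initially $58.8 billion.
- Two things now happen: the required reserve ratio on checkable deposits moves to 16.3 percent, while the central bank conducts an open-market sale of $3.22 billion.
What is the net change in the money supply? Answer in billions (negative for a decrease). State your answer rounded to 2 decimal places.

$36.95 billion

Before: m₁ = 1 / (0.2372 + 0.1) ≈ 2.96560, MB₁ = 58.8, so M₁ = 2.96560 × 58.8 ≈ 174.3773 billion.
After: m₂ = 1 / (0.163 + 0.1) ≈ 3.80228, MB₂ = 58.8 − 3.22 = 55.58, so M₂ = 3.80228 × 55.58 ≈ 211.3307 billion.
ΔM = M₂ − M₁ = 211.3307 − 174.3773 = 36.9534 billion.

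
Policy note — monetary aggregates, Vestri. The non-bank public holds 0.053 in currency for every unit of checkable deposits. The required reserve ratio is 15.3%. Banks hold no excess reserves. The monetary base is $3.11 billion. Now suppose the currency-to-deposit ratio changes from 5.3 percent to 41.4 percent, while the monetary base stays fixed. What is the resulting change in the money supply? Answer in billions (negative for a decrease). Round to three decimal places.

Initially m₁ = (1 + 0.053) / (0.153 + 0.053) ≈ 5.11165, so M₁ = 5.11165 × 3.11 ≈ 15.8972 billion.
After the change m₂ = (1 + 0.414) / (0.153 + 0.414) ≈ 2.49383, so M₂ = 2.49383 × 3.11 ≈ 7.7558 billion.
ΔM = M₂ − M₁ = 7.7558 − 15.8972 = -8.1414 billion.

-8.141 billion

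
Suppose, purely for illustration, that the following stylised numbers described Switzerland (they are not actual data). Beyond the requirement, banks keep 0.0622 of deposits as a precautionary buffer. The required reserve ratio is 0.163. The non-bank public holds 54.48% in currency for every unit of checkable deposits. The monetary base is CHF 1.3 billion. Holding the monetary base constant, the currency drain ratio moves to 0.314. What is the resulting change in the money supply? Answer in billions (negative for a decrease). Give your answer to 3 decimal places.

CHF 0.560 billion

Initially m₁ = (1 + 0.5448) / (0.163 + 0.0622 + 0.5448) ≈ 2.00623, so M₁ = 2.00623 × 1.3 ≈ 2.6081 billion.
After the change m₂ = (1 + 0.314) / (0.163 + 0.0622 + 0.314) ≈ 2.43694, so M₂ = 2.43694 × 1.3 ≈ 3.168 billion.
ΔM = M₂ − M₁ = 3.168 − 2.6081 = 0.5599 billion.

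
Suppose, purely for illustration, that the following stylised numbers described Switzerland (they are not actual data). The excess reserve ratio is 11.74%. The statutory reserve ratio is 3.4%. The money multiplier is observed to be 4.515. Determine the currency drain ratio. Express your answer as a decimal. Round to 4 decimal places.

Using m = 4.515. From m = (1 + c)/(c + rr + e), rearranging gives 1 + c = m·(c + rr + e), so c·(1 − m) = m·(rr + e) − 1.
Hence c = [m·(rr + e) − 1]/(1 − m) = [4.515 × (0.034 + 0.1174) − 1] / (1 − 4.515) ≈ 0.090022.

0.0900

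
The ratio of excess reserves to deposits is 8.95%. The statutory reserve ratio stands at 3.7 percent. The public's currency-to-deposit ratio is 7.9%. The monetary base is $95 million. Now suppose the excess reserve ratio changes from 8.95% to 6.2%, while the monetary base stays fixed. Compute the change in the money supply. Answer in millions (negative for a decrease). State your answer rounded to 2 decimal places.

$77.06 million

Initially m₁ = (1 + 0.079) / (0.037 + 0.0895 + 0.079) ≈ 5.25061, so M₁ = 5.25061 × 95 ≈ 498.808 million.
After the change m₂ = (1 + 0.079) / (0.037 + 0.062 + 0.079) ≈ 6.06180, so M₂ = 6.06180 × 95 = 575.871 million.
ΔM = M₂ − M₁ = 575.871 − 498.808 = 77.063 million.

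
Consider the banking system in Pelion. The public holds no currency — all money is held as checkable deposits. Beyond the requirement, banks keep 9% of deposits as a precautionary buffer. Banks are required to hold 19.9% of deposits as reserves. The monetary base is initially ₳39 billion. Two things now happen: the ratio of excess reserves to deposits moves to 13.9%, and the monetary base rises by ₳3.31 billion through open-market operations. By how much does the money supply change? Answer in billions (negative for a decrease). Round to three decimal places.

-9.771 billion

Before: m₁ = 1 / (0.199 + 0.09) ≈ 3.460208, MB₁ = 39, so M₁ = 3.460208 × 39 ≈ 134.9481 billion.
After: m₂ = 1 / (0.199 + 0.139) ≈ 2.958580, MB₂ = 39 + 3.31 = 42.31, so M₂ = 2.958580 × 42.31 ≈ 125.1775 billion.
ΔM = M₂ − M₁ = 125.1775 − 134.9481 = -9.7706 billion.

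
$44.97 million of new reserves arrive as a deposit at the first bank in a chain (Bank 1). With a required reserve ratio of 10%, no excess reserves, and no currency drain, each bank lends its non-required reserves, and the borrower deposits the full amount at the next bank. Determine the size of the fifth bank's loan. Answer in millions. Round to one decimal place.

$26.6 million

Each bank lends a fraction (1 − rr) = 0.9000 of the deposit it receives, so Bank 5 receives 44.97·0.9000^4 and lends 44.97·0.9000^5 ≈ 26.5543 million.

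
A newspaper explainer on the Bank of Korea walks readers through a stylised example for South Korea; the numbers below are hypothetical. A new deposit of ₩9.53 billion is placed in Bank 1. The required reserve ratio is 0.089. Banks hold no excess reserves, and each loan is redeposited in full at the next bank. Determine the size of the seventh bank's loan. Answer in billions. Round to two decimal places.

₩4.96 billion

Each bank lends a fraction (1 − rr) = 0.9110 of the deposit it receives, so Bank 7 receives 9.53·0.9110^6 and lends 9.53·0.9110^7 ≈ 4.9627 billion.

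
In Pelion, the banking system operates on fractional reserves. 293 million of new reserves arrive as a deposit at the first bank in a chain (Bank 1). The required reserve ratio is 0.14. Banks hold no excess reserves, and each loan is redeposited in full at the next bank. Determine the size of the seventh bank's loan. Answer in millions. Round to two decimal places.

101.94 million

Each bank lends a fraction (1 − rr) = 0.8600 of the deposit it receives, so Bank 7 receives 293·0.8600^6 and lends 293·0.8600^7 ≈ 101.9429 million.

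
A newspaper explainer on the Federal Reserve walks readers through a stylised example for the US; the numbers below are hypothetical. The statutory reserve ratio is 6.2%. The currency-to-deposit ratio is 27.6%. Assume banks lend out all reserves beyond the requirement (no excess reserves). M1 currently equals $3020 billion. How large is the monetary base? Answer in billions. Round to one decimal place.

The money multiplier is m = (1 + c) / (rr + c) = (1 + 0.276) / (0.062 + 0.276) ≈ 3.775148.
MB = M / m = 3020 / 3.775148 ≈ 799.9686 billion.

$800.0 billion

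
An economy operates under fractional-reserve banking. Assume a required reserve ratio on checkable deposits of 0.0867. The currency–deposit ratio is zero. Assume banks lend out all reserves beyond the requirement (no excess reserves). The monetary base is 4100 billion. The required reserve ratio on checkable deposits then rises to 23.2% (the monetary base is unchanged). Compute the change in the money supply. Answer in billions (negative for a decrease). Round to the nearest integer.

Initially m₁ = 1 / (0.0867) ≈ 11.53403, so M₁ = 11.53403 × 4100 = 47289.523 billion.
After the change m₂ = 1 / (0.232) ≈ 4.31034, so M₂ = 4.31034 × 4100 = 17672.394 billion.
ΔM = M₂ − M₁ = 17672.394 − 47289.523 = -29617.129 billion.

-29617 billion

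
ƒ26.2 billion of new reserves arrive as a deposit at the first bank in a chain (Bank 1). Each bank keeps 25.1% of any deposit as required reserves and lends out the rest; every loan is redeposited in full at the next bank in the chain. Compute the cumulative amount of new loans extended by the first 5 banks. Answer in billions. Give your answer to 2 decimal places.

ƒ59.75 billion

Bank i lends (1 − rr)^i of the original deposit: Bank 1 lends 26.2·0.7490 = 19.6238, Bank 2 lends 26.2·0.7490² ≈ 14.6982, and so on.
Summing a geometric series: total = 26.2·[0.7490·(1 − 0.7490^5) / (1 − 0.7490)] ≈ 59.7528 billion.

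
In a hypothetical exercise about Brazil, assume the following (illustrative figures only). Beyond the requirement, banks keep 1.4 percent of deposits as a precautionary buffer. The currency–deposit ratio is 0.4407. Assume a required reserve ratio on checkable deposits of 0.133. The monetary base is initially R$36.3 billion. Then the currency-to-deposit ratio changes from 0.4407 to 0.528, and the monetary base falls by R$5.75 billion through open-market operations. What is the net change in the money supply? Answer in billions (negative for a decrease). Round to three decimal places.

Before: m₁ = (1 + 0.4407) / (0.133 + 0.014 + 0.4407) ≈ 2.451421, MB₁ = 36.3, so M₁ = 2.451421 × 36.3 ≈ 88.9866 billion.
After: m₂ = (1 + 0.528) / (0.133 + 0.014 + 0.528) ≈ 2.263704, MB₂ = 36.3 − 5.75 = 30.55, so M₂ = 2.263704 × 30.55 ≈ 69.1562 billion.
ΔM = M₂ − M₁ = 69.1562 − 88.9866 = -19.8304 billion.

-19.830 billion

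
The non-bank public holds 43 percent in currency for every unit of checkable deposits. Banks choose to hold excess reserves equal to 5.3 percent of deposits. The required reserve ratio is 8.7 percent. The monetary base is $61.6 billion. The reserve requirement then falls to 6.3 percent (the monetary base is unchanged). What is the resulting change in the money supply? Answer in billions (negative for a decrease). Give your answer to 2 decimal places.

$6.79 billion

Initially m₁ = (1 + 0.43) / (0.087 + 0.053 + 0.43) ≈ 2.50877, so M₁ = 2.50877 × 61.6 ≈ 154.5402 billion.
After the change m₂ = (1 + 0.43) / (0.063 + 0.053 + 0.43) ≈ 2.61905, so M₂ = 2.61905 × 61.6 ≈ 161.3335 billion.
ΔM = M₂ − M₁ = 161.3335 − 154.5402 = 6.7933 billion.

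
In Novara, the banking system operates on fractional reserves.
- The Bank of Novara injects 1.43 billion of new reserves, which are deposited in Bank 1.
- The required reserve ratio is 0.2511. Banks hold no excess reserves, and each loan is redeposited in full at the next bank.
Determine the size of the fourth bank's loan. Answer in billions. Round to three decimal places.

0.450 billion

Each bank lends a fraction (1 − rr) = 0.7489 of the deposit it receives, so Bank 4 receives 1.43·0.7489^3 and lends 1.43·0.7489^4 ≈ 0.4498 billion.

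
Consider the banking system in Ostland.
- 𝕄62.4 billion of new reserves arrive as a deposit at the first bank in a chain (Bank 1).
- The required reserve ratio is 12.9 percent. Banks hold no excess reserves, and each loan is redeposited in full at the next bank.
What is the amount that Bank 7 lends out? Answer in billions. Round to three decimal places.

𝕄23.731 billion

Each bank lends a fraction (1 − rr) = 0.8710 of the deposit it receives, so Bank 7 receives 62.4·0.8710^6 and lends 62.4·0.8710^7 ≈ 23.7308 billion.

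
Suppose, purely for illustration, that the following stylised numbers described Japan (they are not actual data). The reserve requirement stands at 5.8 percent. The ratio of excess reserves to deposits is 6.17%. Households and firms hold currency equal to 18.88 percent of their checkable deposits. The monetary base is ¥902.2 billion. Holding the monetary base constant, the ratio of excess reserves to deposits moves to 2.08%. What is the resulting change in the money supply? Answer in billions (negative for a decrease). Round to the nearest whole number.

Initially m₁ = (1 + 0.1888) / (0.058 + 0.0617 + 0.1888) ≈ 3.8535, so M₁ = 3.8535 × 902.2 = 3476.6277 billion.
After the change m₂ = (1 + 0.1888) / (0.058 + 0.0208 + 0.1888) ≈ 4.4425, so M₂ = 4.4425 × 902.2 = 4008.0235 billion.
ΔM = M₂ − M₁ = 4008.0235 − 3476.6277 = 531.3958 billion.

¥531 billion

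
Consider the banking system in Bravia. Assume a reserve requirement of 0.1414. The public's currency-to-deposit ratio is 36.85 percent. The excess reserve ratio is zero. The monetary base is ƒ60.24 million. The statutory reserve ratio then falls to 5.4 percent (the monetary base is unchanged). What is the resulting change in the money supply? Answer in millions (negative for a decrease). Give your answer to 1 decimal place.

ƒ33.4 million

Initially m₁ = (1 + 0.3685) / (0.1414 + 0.3685) ≈ 2.6839, so M₁ = 2.6839 × 60.24 ≈ 161.6781 million.
After the change m₂ = (1 + 0.3685) / (0.054 + 0.3685) ≈ 3.2391, so M₂ = 3.2391 × 60.24 ≈ 195.1234 million.
ΔM = M₂ − M₁ = 195.1234 − 161.6781 = 33.4453 million.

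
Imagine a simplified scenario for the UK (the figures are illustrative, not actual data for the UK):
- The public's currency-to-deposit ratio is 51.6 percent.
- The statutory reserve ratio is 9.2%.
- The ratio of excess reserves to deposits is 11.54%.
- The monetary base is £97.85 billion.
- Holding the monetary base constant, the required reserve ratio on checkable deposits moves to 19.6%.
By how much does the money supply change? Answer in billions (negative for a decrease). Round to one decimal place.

Initially m₁ = (1 + 0.516) / (0.092 + 0.1154 + 0.516) ≈ 2.0957, so M₁ = 2.0957 × 97.85 ≈ 205.0642 billion.
After the change m₂ = (1 + 0.516) / (0.196 + 0.1154 + 0.516) ≈ 1.8322, so M₂ = 1.8322 × 97.85 ≈ 179.2808 billion.
ΔM = M₂ − M₁ = 179.2808 − 205.0642 = -25.7834 billion.

-25.8 billion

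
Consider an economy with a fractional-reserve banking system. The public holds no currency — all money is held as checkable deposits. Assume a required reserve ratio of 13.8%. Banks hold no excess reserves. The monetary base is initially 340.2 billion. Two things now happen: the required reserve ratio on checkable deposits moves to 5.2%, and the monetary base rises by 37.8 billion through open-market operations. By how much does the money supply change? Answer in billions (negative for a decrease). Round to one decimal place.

Before: m₁ = 1 / (0.138) ≈ 7.24638, MB₁ = 340.2, so M₁ = 7.24638 × 340.2 ≈ 2465.2185 billion.
After: m₂ = 1 / (0.052) ≈ 19.23077, MB₂ = 340.2 + 37.8 = 378, so M₂ = 19.23077 × 378 ≈ 7269.2311 billion.
ΔM = M₂ − M₁ = 7269.2311 − 2465.2185 = 4804.0126 billion.

4804.0 billion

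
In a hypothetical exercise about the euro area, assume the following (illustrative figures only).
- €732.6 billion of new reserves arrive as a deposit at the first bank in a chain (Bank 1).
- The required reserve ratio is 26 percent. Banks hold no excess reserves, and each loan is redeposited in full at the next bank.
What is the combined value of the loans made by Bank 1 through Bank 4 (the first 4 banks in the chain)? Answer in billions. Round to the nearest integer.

€1460 billion

Bank i lends (1 − rr)^i of the original deposit: Bank 1 lends 732.6·0.7400 = 542.1240, Bank 2 lends 732.6·0.7400² ≈ 401.1718, and so on.
Summing a geometric series: total = 732.6·[0.7400·(1 − 0.7400^4) / (1 − 0.7400)] ≈ 1459.8445 billion.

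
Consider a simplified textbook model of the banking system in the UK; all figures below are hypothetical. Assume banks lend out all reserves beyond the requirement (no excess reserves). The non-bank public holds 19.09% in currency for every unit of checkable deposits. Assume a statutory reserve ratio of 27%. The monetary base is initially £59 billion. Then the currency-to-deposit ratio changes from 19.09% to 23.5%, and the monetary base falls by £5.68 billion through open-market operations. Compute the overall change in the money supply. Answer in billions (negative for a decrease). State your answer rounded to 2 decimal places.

-22.05 billion

Before: m₁ = (1 + 0.1909) / (0.27 + 0.1909) ≈ 2.58386, MB₁ = 59, so M₁ = 2.58386 × 59 ≈ 152.4477 billion.
After: m₂ = (1 + 0.235) / (0.27 + 0.235) ≈ 2.44554, MB₂ = 59 − 5.68 = 53.32, so M₂ = 2.44554 × 53.32 ≈ 130.3962 billion.
ΔM = M₂ − M₁ = 130.3962 − 152.4477 = -22.0515 billion.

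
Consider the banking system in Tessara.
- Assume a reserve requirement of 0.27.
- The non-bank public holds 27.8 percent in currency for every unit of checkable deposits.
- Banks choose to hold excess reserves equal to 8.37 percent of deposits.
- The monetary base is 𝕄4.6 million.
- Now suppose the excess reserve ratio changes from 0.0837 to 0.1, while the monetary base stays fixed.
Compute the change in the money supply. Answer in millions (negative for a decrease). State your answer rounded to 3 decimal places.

Initially m₁ = (1 + 0.278) / (0.27 + 0.0837 + 0.278) ≈ 2.02311, so M₁ = 2.02311 × 4.6 ≈ 9.3063 million.
After the change m₂ = (1 + 0.278) / (0.27 + 0.1 + 0.278) ≈ 1.97222, so M₂ = 1.97222 × 4.6 ≈ 9.0722 million.
ΔM = M₂ − M₁ = 9.0722 − 9.3063 = -0.2341 million.

-0.234 million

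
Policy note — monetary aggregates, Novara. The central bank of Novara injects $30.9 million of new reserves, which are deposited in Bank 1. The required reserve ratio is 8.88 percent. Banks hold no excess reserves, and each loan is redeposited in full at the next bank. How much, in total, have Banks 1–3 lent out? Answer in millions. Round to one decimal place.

$77.2 million

Bank i lends (1 − rr)^i of the original deposit: Bank 1 lends 30.9·0.9112 ≈ 28.1561, Bank 2 lends 30.9·0.9112² ≈ 25.6558, and so on.
Summing a geometric series: total = 30.9·[0.9112·(1 − 0.9112^3) / (1 − 0.9112)] ≈ 77.1895 million.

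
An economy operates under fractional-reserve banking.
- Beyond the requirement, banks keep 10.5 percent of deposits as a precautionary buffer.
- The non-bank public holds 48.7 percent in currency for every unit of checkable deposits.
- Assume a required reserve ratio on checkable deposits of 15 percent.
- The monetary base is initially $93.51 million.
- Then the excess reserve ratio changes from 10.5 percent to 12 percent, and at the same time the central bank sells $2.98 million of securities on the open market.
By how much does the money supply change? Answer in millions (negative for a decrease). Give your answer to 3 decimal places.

Before: m₁ = (1 + 0.487) / (0.15 + 0.105 + 0.487) ≈ 2.004043, MB₁ = 93.51, so M₁ = 2.004043 × 93.51 ≈ 187.3981 million.
After: m₂ = (1 + 0.487) / (0.15 + 0.12 + 0.487) ≈ 1.964333, MB₂ = 93.51 − 2.98 = 90.53, so M₂ = 1.964333 × 90.53 ≈ 177.8311 million.
ΔM = M₂ − M₁ = 177.8311 − 187.3981 = -9.567 million.

-9.567 million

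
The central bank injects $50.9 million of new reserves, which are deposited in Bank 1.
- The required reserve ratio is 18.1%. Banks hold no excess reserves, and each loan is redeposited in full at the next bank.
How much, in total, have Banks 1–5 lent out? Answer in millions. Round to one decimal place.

Bank i lends (1 − rr)^i of the original deposit: Bank 1 lends 50.9·0.8190 = 41.6871, Bank 2 lends 50.9·0.8190² ≈ 34.1417, and so on.
Summing a geometric series: total = 50.9·[0.8190·(1 − 0.8190^5) / (1 − 0.8190)] ≈ 145.4477 million.

$145.4 million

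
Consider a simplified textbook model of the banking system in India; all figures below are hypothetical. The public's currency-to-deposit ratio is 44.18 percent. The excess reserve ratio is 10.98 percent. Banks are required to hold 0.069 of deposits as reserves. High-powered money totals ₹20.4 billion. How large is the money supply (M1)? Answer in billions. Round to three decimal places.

The money multiplier is m = (1 + c) / (rr + e + c) = (1 + 0.4418) / (0.069 + 0.1098 + 0.4418) ≈ 2.323236.
So M = m × MB = 2.323236 × 20.4 ≈ 47.394 billion.

₹47.394 billion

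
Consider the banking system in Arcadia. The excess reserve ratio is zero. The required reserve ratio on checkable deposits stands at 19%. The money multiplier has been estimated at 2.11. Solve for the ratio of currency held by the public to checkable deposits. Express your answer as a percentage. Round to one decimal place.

54.0%

Using m = 2.11. From m = (1 + c)/(c + rr + e), rearranging gives 1 + c = m·(c + rr + e), so c·(1 − m) = m·(rr + e) − 1.
Hence c = [m·(rr + e) − 1]/(1 − m) = [2.11 × (0.19 + 0) − 1] / (1 − 2.11) ≈ 0.539730.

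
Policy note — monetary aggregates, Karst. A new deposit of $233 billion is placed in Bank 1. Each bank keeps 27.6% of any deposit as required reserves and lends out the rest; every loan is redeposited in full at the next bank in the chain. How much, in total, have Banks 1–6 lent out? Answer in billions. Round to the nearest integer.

$523 billion

Bank i lends (1 − rr)^i of the original deposit: Bank 1 lends 233·0.7240 = 168.6920, Bank 2 lends 233·0.7240² ≈ 122.1330, and so on.
Summing a geometric series: total = 233·[0.7240·(1 − 0.7240^6) / (1 − 0.7240)] ≈ 523.1757 billion.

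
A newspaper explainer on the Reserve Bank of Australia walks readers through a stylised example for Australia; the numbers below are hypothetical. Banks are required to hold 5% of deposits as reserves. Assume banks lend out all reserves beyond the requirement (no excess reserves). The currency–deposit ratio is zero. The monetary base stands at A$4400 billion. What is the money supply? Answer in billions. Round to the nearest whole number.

A$88000 billion

With no currency drain or excess reserves, the money multiplier is m = 1/rr = 1/0.05 = 20.
Money supply M = m × MB = 20 × 4400 = 88000 billion.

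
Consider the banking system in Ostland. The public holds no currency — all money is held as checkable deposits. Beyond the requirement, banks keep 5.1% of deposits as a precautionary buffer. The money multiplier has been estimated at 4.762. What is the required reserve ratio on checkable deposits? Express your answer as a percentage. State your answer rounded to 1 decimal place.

Using m = 4.762. Since m = (1 + c)/(c + rr + e), the denominator satisfies c + rr + e = (1 + c)/m = (1 + 0) / 4.762 ≈ 0.209996.
With c = 0 and e = 0.051, the required reserve ratio on checkable deposits is 0.209996 − 0 − 0.051 = 0.158996.

15.9%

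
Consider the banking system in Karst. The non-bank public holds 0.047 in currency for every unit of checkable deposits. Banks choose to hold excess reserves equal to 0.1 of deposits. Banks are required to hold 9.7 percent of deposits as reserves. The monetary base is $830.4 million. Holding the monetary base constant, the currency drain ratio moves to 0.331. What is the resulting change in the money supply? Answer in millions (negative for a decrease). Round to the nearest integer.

-1470 million

Initially m₁ = (1 + 0.047) / (0.097 + 0.1 + 0.047) ≈ 4.2910, so M₁ = 4.2910 × 830.4 = 3563.2464 million.
After the change m₂ = (1 + 0.331) / (0.097 + 0.1 + 0.331) ≈ 2.5208, so M₂ = 2.5208 × 830.4 ≈ 2093.2723 million.
ΔM = M₂ − M₁ = 2093.2723 − 3563.2464 = -1469.9741 million.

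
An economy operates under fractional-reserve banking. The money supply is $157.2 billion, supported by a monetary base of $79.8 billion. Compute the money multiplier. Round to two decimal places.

The money multiplier is m = M / MB = 157.2 / 79.8 ≈ 1.96992.

1.97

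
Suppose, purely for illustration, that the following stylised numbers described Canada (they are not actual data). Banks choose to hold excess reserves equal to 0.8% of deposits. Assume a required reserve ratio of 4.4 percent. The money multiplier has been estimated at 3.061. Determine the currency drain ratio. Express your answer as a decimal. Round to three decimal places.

0.408

Using m = 3.061. From m = (1 + c)/(c + rr + e), rearranging gives 1 + c = m·(c + rr + e), so c·(1 − m) = m·(rr + e) − 1.
Hence c = [m·(rr + e) − 1]/(1 − m) = [3.061 × (0.044 + 0.008) − 1] / (1 − 3.061) ≈ 0.407971.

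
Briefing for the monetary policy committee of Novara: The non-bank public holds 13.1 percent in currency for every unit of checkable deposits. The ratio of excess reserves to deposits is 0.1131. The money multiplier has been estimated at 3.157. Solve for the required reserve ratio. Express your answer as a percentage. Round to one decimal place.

11.4%

Using m = 3.157. Since m = (1 + c)/(c + rr + e), the denominator satisfies c + rr + e = (1 + c)/m = (1 + 0.131) / 3.157 ≈ 0.358252.
With c = 0.131 and e = 0.1131, the required reserve ratio is 0.358252 − 0.131 − 0.1131 = 0.114152.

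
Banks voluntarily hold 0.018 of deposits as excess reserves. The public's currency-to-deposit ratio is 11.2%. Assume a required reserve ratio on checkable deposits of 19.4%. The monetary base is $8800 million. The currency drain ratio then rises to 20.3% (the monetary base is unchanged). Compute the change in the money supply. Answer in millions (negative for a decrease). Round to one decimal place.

Initially m₁ = (1 + 0.112) / (0.194 + 0.018 + 0.112) ≈ 3.432099, so M₁ = 3.432099 × 8800 = 30202.4712 million.
After the change m₂ = (1 + 0.203) / (0.194 + 0.018 + 0.203) ≈ 2.898795, so M₂ = 2.898795 × 8800 = 25509.396 million.
ΔM = M₂ − M₁ = 25509.396 − 30202.4712 = -4693.0752 million.

-4693.1 million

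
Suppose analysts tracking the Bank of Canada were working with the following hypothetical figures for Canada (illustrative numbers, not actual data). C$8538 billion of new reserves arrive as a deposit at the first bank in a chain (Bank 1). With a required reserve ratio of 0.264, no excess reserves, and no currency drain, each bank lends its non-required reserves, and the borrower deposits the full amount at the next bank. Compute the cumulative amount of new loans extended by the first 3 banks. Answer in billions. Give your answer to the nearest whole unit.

C$14313 billion

Bank i lends (1 − rr)^i of the original deposit: Bank 1 lends 8538·0.7360 = 6283.9680, Bank 2 lends 8538·0.7360² ≈ 4625.0004, and so on.
Summing a geometric series: total = 8538·[0.7360·(1 − 0.7360^3) / (1 − 0.7360)] ≈ 14312.9688 billion.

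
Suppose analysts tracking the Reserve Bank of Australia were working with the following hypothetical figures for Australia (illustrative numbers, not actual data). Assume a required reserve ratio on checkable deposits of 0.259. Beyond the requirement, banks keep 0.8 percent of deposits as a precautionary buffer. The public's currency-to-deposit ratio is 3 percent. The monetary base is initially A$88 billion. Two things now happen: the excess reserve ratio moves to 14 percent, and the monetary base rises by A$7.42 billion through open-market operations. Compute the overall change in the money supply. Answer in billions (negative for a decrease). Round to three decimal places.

-76.088 billion

Before: m₁ = (1 + 0.03) / (0.259 + 0.008 + 0.03) ≈ 3.468013, MB₁ = 88, so M₁ = 3.468013 × 88 ≈ 305.1851 billion.
After: m₂ = (1 + 0.03) / (0.259 + 0.14 + 0.03) ≈ 2.400932, MB₂ = 88 + 7.42 = 95.42, so M₂ = 2.400932 × 95.42 ≈ 229.0969 billion.
ΔM = M₂ − M₁ = 229.0969 − 305.1851 = -76.0882 billion.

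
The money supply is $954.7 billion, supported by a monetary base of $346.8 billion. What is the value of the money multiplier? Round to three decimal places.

2.753

The money multiplier is m = M / MB = 954.7 / 346.8 ≈ 2.75288.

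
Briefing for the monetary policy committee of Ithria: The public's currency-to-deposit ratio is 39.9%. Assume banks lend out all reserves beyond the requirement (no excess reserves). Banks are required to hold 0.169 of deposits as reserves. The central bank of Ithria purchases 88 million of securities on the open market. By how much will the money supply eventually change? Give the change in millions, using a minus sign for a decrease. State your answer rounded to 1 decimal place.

The money multiplier is m = (1 + c) / (rr + c) = (1 + 0.399) / (0.169 + 0.399) ≈ 2.4630.
The purchase adds 88 million of base, so ΔM = m × ΔMB = 2.4630 × (+88) = 216.744 million.

216.7 million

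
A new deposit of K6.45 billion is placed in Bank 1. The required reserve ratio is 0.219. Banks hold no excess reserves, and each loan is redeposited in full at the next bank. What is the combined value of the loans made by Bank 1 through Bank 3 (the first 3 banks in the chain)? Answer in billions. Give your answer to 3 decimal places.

K12.044 billion

Bank i lends (1 − rr)^i of the original deposit: Bank 1 lends 6.45·0.7810 ≈ 5.0375, Bank 2 lends 6.45·0.7810² ≈ 3.9342, and so on.
Summing a geometric series: total = 6.45·[0.7810·(1 − 0.7810^3) / (1 − 0.7810)] ≈ 12.0443 billion.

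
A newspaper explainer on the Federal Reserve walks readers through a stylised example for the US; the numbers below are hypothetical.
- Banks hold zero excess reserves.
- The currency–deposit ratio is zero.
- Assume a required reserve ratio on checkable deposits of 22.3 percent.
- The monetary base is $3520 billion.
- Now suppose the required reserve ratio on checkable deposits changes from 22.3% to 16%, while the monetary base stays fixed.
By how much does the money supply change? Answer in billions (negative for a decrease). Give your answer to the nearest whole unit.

$6215 billion

Initially m₁ = 1 / (0.223) ≈ 4.48430, so M₁ = 4.48430 × 3520 = 15784.736 billion.
After the change m₂ = 1 / (0.16) = 6.25, so M₂ = 6.25 × 3520 = 22000 billion.
ΔM = M₂ − M₁ = 22000 − 15784.736 = 6215.264 billion.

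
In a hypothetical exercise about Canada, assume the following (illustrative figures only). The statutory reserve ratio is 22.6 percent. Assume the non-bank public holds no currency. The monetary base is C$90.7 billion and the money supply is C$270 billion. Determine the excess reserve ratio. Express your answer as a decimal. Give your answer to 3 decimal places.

Using m = M/MB = 270/90.7 ≈ 2.976847. Since m = (1 + c)/(c + rr + e), the denominator satisfies c + rr + e = (1 + c)/m = (1 + 0) / 2.976847 ≈ 0.335926.
With c = 0 and rr = 0.226, the excess reserve ratio is 0.335926 − 0 − 0.226 = 0.109926.

0.110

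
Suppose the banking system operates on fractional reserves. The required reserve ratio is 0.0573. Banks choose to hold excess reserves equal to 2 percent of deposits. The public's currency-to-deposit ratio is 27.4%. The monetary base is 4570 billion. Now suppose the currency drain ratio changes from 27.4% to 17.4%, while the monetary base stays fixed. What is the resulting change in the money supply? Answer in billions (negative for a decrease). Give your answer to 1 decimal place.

4776.5 billion

Initially m₁ = (1 + 0.274) / (0.0573 + 0.02 + 0.274) ≈ 3.626530, so M₁ = 3.626530 × 4570 = 16573.2421 billion.
After the change m₂ = (1 + 0.174) / (0.0573 + 0.02 + 0.174) ≈ 4.671707, so M₂ = 4.671707 × 4570 ≈ 21349.701 billion.
ΔM = M₂ − M₁ = 21349.701 − 16573.2421 = 4776.4589 billion.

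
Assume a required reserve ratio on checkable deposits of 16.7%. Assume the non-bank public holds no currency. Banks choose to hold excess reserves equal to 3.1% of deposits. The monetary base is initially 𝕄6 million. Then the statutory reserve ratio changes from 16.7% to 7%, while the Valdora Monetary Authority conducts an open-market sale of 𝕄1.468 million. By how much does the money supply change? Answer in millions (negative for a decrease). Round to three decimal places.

Before: m₁ = 1 / (0.167 + 0.031) ≈ 5.05051, MB₁ = 6, so M₁ = 5.05051 × 6 ≈ 30.3031 million.
After: m₂ = 1 / (0.07 + 0.031) ≈ 9.90099, MB₂ = 6 − 1.468 = 4.532, so M₂ = 9.90099 × 4.532 ≈ 44.8713 million.
ΔM = M₂ − M₁ = 44.8713 − 30.3031 = 14.5682 million.

𝕄14.568 million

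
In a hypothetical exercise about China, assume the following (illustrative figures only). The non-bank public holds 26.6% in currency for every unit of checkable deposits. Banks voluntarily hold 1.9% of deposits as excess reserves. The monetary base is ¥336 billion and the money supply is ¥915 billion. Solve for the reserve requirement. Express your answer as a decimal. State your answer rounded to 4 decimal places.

Using m = M/MB = 915/336 ≈ 2.723214. Since m = (1 + c)/(c + rr + e), the denominator satisfies c + rr + e = (1 + c)/m = (1 + 0.266) / 2.723214 ≈ 0.464892.
With c = 0.266 and e = 0.019, the reserve requirement is 0.464892 − 0.266 − 0.019 = 0.179892.

0.1799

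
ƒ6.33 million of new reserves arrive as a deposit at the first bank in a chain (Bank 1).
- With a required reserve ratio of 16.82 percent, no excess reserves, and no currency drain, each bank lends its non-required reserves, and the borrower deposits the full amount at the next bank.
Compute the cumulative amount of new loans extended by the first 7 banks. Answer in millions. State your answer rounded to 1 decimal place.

ƒ22.7 million

Bank i lends (1 − rr)^i of the original deposit: Bank 1 lends 6.33·0.8318 ≈ 5.2653, Bank 2 lends 6.33·0.8318² ≈ 4.3797, and so on.
Summing a geometric series: total = 6.33·[0.8318·(1 − 0.8318^7) / (1 − 0.8318)] ≈ 22.6794 million.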